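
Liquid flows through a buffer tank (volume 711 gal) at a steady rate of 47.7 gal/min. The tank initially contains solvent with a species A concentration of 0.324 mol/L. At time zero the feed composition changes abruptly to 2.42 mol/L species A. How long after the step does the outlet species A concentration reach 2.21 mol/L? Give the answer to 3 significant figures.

34.3 min

Species balance: V dC/dt = Q(C_in − C) ⇒ τ = V/Q = 14.906 min.
C(t) = C_in + (C₀ − C_in) e^(−t/τ). Set C = 2.21 and solve for t:
e^(−t/τ) = (C − C_in)/(C₀ − C_in) = (2.21 − 2.42)/(0.324 − 2.42) = 0.10019
t = −τ ln(…) = 14.906 × 2.3007 = 34.293 min.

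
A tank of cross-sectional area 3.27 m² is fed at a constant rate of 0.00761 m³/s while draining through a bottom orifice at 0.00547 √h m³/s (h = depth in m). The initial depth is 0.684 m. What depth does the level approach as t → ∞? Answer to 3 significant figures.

1.94 m

Volume balance on the tank: A dh/dt = Q_in − 0.00547 √h. At steady state dh/dt = 0:
Q_in = 0.00547 √h_ss ⇒ √h_ss = 0.00761/0.00547 = 1.3912.
h_ss = 1.3912² = 1.9355 m. (Since h₀ = 0.684 m < h_ss, the level will rise toward this value.)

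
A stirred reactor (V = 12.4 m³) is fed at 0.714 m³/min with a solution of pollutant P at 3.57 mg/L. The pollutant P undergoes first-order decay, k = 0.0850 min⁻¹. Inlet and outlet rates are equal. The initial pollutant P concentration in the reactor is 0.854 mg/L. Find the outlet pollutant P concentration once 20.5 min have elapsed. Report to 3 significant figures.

Accumulation = in − out − consumed: V dC/dt = Q C_in − Q C − k V C.
This is linear with rate a = Q/V + k = 0.14258 min⁻¹.
C_ss = Q C_in/(Q + kV) = 1.4417 mg/L; C(t) = C_ss + (C₀ − C_ss) e^(−a t).
C(20.5) = 1.4417 + (-0.58773)·e^(−0.14258·20.5) = 1.4417 + (-0.58773)·0.053777 = 1.4101 mg/L.

1.41 mg/L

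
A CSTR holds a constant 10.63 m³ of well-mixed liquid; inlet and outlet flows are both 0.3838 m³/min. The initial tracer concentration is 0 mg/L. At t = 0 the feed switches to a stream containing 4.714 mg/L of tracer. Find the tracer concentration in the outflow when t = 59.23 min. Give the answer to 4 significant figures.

4.159 mg/L

Accumulation = in − out for the solute gives V dC/dt = Q(C_in − C).
So dC/dt = (C_in − C)/τ with τ = V/Q = 10.63/0.3838 = 27.6967 min.
C approaches C_in exponentially: C(t) = C_in + (C₀ − C_in) e^(−t/τ).
C(59.23) = 4.714 + (0 − 4.714)·e^(−59.23/27.6967) = 4.714 + (-4.71400)·0.117829 = 4.15855 mg/L.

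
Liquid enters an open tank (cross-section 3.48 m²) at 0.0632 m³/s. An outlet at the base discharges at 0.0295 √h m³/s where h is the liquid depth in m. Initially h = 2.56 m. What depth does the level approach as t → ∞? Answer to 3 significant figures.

4.59 m

A dh/dt = Q_in − 0.0295 √h. Steady state requires inflow = outflow:
Q_in = 0.0295 √h_ss ⇒ √h_ss = 0.0632/0.0295 = 2.1424.
h_ss = 2.1424² = 4.5898 m. (Since h₀ = 2.56 m < h_ss, the level will rise toward this value.)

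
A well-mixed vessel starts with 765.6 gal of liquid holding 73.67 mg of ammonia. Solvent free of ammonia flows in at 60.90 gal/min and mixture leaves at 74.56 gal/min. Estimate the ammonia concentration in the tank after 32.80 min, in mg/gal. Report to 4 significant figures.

0.001903 mg/gal

Total volume: dV/dt = Q_in − Q_out = -13.6600 gal/min, so V(t) = 765.6 − 13.6600 t and V(32.80) = 317.552 gal.
Solute balance: dm/dt = 0 − Q_out C = −Q_out m/V(t).
Separate: dm/m = −Q_out dt/V(t) ⇒ ln(m/m₀) = −(Q_out/(Q_in−Q_out)) ln(V/V₀).
m = m₀ (V₀/V)^(Q_out/(Q_in−Q_out)) = 73.67 × (765.6/317.552)^(-5.45827) = 0.604240 mg.
C = m/V = 0.604240/317.552 = 0.00190281 mg/gal.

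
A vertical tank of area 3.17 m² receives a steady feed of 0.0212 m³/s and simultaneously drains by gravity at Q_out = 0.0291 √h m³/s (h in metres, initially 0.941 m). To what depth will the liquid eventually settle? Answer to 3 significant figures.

A dh/dt = Q_in − 0.0291 √h. Steady state requires inflow = outflow:
Q_in = 0.0291 √h_ss ⇒ √h_ss = 0.0212/0.0291 = 0.72852.
h_ss = 0.72852² = 0.53074 m. (Since h₀ = 0.941 m > h_ss, the level will fall toward this value.)

0.531 m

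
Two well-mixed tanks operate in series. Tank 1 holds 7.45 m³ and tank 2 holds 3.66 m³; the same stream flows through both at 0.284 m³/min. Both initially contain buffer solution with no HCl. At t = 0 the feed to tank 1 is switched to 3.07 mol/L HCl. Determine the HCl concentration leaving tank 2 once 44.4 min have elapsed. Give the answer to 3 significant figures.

Species balance on tank i: dCᵢ/dt = (Cᵢ₋₁ − Cᵢ)/τᵢ with τᵢ = Vᵢ/Q.
τ₁ = 7.45/0.284 = 26.232 min; τ₂ = 3.66/0.284 = 12.887 min.
Solving the cascade with C₁(0)=C₂(0)=0 gives C₂(t) = C_in[1 − (τ₁ e^(−t/τ₁) − τ₂ e^(−t/τ₂))/(τ₁ − τ₂)].
At t = 44.4: e^(−t/τ₁) = 0.18405, e^(−t/τ₂) = 0.031897.
C₂ = 3.07·[1 − (26.232·0.18405 − 12.887·0.031897)/(13.345)] = 3.07·0.66902 = 2.0539 mol/L.

2.05 mol/L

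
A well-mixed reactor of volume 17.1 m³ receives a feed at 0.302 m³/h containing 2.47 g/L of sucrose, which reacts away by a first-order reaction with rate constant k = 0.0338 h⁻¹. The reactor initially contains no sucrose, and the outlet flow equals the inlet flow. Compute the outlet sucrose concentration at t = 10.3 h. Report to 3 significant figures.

0.349 g/L

Accumulation = in − out − consumed: V dC/dt = Q C_in − Q C − k V C.
dC/dt = (Q/V) C_in − (Q/V + k) C; effective rate a = Q/V + k = 0.017661 + 0.0338 = 0.051461 h⁻¹.
C_ss = Q C_in/(Q + kV) = 0.84768 g/L; C(t) = C_ss + (C₀ − C_ss) e^(−a t).
C(10.3) = 0.84768 + (-0.84768)·e^(−0.051461·10.3) = 0.84768 + (-0.84768)·0.58858 = 0.34875 g/L.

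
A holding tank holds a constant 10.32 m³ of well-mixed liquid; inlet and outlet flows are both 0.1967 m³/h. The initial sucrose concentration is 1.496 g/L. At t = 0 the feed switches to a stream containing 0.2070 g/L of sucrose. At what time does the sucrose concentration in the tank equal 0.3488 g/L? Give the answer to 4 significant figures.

115.8 h

Species balance: V dC/dt = Q(C_in − C) ⇒ τ = V/Q = 52.4657 h.
C(t) = C_in + (C₀ − C_in) e^(−t/τ). Set C = 0.3488 and solve for t:
e^(−t/τ) = (C − C_in)/(C₀ − C_in) = (0.3488 − 0.2070)/(1.496 − 0.2070) = 0.110008
t = −τ ln(…) = 52.4657 × 2.20720 = 115.802 h.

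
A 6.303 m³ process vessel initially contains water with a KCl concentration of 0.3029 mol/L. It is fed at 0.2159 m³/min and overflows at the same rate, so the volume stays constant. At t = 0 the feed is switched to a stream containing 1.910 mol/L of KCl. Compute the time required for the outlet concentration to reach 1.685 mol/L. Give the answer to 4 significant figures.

57.40 min

Transient balance on the dissolved component: V dC/dt = Q(C_in − C), so τ = V/Q = 29.1941 min.
C(t) = C_in + (C₀ − C_in) e^(−t/τ). Set C = 1.685 and solve for t:
e^(−t/τ) = (C − C_in)/(C₀ − C_in) = (1.685 − 1.910)/(0.3029 − 1.910) = 0.140004
t = −τ ln(…) = 29.1941 × 1.96609 = 57.3981 min.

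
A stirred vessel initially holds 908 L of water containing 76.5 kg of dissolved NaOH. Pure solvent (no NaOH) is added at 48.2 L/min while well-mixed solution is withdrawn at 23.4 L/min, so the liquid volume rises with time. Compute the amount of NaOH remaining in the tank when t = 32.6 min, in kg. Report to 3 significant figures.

41.9 kg

Total volume: dV/dt = Q_in − Q_out = 24.800 L/min, so V(t) = 908 + 24.800 t and V(32.6) = 1716.5 L.
No NaOH enters, so dm/dt = −Q_out · (m/V).
dm/m = −Q_out dt/(V₀ + 24.800 t); integrating gives ln(m/m₀) = −(Q_out/(Q_in−Q_out)) ln(V/V₀).
m = m₀ (V₀/V)^(Q_out/(Q_in−Q_out)) = 76.5 × (908/1716.5)^(0.94355) = 41.949 kg.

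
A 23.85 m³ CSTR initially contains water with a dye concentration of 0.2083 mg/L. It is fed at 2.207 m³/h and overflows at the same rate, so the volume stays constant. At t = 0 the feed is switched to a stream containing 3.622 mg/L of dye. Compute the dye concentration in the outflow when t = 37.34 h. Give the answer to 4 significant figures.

Accumulation = in − out for the solute gives V dC/dt = Q(C_in − C).
Time constant τ = V/Q = 23.85/2.207 = 10.8065 h.
Solution: C(t) = C_in + (C₀ − C_in) e^(−t/τ).
C(37.34) = 3.622 + (0.2083 − 3.622)·e^(−37.34/10.8065) = 3.622 + (-3.41370)·0.0315772 = 3.51420 mg/L.

3.514 mg/L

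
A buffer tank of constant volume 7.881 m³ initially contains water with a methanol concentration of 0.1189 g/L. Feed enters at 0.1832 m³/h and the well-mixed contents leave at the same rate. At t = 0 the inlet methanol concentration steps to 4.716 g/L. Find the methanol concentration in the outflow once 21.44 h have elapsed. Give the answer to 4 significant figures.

Mass balance on the solute (V constant): V dC/dt = Q(C_in − C).
Time constant τ = V/Q = 7.881/0.1832 = 43.0186 h.
This is linear first-order; C(t) = C_in + (C₀ − C_in) e^(−t/τ).
C(21.44) = 4.716 + (0.1189 − 4.716)·e^(−21.44/43.0186) = 4.716 + (-4.59710)·0.607508 = 1.92322 g/L.

1.923 g/L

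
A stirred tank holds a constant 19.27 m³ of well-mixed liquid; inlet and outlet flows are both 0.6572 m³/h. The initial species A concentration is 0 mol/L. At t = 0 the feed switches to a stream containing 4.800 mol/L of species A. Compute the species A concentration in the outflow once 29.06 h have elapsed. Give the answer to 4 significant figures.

Accumulation = in − out for the solute gives V dC/dt = Q(C_in − C).
Time constant τ = V/Q = 19.27/0.6572 = 29.3214 h.
Integrating: C(t) = C_in + (C₀ − C_in) e^(−t/τ).
C(29.06) = 4.800 + (0 − 4.800)·e^(−29.06/29.3214) = 4.800 + (-4.80000)·0.371173 = 3.01837 mol/L.

3.018 mol/L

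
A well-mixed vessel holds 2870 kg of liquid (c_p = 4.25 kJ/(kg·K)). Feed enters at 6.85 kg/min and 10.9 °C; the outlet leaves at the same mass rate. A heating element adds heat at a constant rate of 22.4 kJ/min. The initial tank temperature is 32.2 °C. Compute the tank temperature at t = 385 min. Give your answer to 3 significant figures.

Energy balance: M c_p dT/dt = ṁ c_p (T_in − T) + 22.4.
Rearrange: dT/dt = (T_ss − T)/τ with τ = M/ṁ = 418.98 min and T_ss = T_in + Q̇/(ṁ c_p) = 11.669 °C.
This is linear first-order; T(t) = T_ss + (T₀ − T_ss) e^(−t/τ).
T(385) = 11.669 + (20.531)·e^(−385/418.98) = 11.669 + (20.531)·0.39896 = 19.860 °C.

19.9 °C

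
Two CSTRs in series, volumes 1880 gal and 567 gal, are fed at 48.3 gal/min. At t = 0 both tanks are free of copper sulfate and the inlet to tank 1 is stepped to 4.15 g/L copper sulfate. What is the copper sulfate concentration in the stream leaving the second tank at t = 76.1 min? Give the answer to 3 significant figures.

3.31 g/L

Species balance on tank i: dCᵢ/dt = (Cᵢ₋₁ − Cᵢ)/τᵢ with τᵢ = Vᵢ/Q.
τ₁ = 1880/48.3 = 38.923 min; τ₂ = 567/48.3 = 11.739 min.
Tank 1: C₁ = C_in(1 − e^(−t/τ₁)). Tank 2 (τ₁ ≠ τ₂): C₂ = C_in[1 − (τ₁ e^(−t/τ₁) − τ₂ e^(−t/τ₂))/(τ₁ − τ₂)].
At t = 76.1: e^(−t/τ₁) = 0.14155, e^(−t/τ₂) = 0.0015298.
C₂ = 4.15·[1 − (38.923·0.14155 − 11.739·0.0015298)/(27.184)] = 4.15·0.79799 = 3.3117 g/L.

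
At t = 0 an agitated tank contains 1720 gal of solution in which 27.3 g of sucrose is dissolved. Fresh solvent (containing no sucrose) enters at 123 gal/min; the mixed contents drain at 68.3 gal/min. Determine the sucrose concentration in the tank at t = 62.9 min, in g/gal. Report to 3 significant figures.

0.00134 g/gal

Let m(t) be the amount of sucrose. Volume: V(t) = V₀ + (Q_in − Q_out) t = 1720 + 54.700 t; V(62.9) = 5160.6 gal.
Solute balance: dm/dt = 0 − Q_out C = −Q_out m/V(t).
dm/m = −Q_out dt/(V₀ + 54.700 t); integrating gives ln(m/m₀) = −(Q_out/(Q_in−Q_out)) ln(V/V₀).
m = m₀ (V₀/V)^(Q_out/(Q_in−Q_out)) = 27.3 × (1720/5160.6)^(1.2486) = 6.9239 g.
C = m/V = 6.9239/5160.6 = 0.0013417 g/gal.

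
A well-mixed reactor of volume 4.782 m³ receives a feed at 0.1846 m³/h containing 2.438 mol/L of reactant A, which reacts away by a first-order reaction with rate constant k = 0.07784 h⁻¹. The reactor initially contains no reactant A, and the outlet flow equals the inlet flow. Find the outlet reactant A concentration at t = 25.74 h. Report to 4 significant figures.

Accumulation = in − out − consumed: V dC/dt = Q C_in − Q C − k V C.
dC/dt = (Q/V) C_in − (Q/V + k) C; effective rate a = Q/V + k = 0.0386031 + 0.07784 = 0.116443 h⁻¹.
C_ss = Q C_in/(Q + kV) = 0.808243 mol/L; C(t) = C_ss + (C₀ − C_ss) e^(−a t).
C(25.74) = 0.808243 + (-0.808243)·e^(−0.116443·25.74) = 0.808243 + (-0.808243)·0.0499244 = 0.767892 mol/L.

0.7679 mol/L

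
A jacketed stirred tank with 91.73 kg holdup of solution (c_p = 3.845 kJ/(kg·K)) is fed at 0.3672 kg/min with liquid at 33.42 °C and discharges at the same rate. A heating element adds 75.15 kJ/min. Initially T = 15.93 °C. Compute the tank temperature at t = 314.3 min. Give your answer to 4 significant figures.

M c_p dT/dt = ṁ c_p (T_in − T) + Q̇.
Rearrange: dT/dt = (T_ss − T)/τ with τ = M/ṁ = 249.809 min and T_ss = T_in + Q̇/(ṁ c_p) = 86.6468 °C.
Solution: T(t) = T_ss + (T₀ − T_ss) e^(−t/τ).
T(314.3) = 86.6468 + (-70.7168)·e^(−314.3/249.809) = 86.6468 + (-70.7168)·0.284177 = 66.5507 °C.

66.55 °C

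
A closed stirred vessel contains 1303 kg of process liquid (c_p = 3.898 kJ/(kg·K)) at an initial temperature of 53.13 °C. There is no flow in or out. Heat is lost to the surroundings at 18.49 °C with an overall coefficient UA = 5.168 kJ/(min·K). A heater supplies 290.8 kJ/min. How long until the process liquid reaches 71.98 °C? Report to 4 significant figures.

Unsteady energy balance on the tank contents: M c_p dT/dt = −UA(T − T_amb) + Q̇.
τ = M c_p/UA = 982.797 min; T_ss = T_amb + Q̇/UA = 18.49 + 290.8/5.168 = 74.7593 °C.
T(t) = T_ss + (T₀ − T_ss)e^(−t/τ); set T = 71.98:
t = −τ ln[(T − T_ss)/(T₀ − T_ss)] = −982.797 · ln(0.128499) = 2016.54 min.

2017 min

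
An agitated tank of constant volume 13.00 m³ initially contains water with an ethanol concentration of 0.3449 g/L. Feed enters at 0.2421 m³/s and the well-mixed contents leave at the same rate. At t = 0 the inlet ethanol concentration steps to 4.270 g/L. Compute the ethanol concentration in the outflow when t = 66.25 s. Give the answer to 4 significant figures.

3.127 g/L

Mass balance on the solute (V constant): V dC/dt = Q(C_in − C).
So dC/dt = (C_in − C)/τ with τ = V/Q = 13.00/0.2421 = 53.6968 s.
Integrating: C(t) = C_in + (C₀ − C_in) e^(−t/τ).
C(66.25) = 4.270 + (0.3449 − 4.270)·e^(−66.25/53.6968) = 4.270 + (-3.92510)·0.291190 = 3.12705 g/L.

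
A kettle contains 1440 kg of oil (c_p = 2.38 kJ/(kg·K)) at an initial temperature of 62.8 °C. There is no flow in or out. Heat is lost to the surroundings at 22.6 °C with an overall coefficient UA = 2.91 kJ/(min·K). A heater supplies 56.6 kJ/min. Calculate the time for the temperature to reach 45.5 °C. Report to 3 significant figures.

2110 min

Lumped-capacitance energy balance: M c_p dT/dt = UA(T_amb − T) + Q̇.
τ = M c_p/UA = 1177.7 min; T_ss = T_amb + Q̇/UA = 22.6 + 56.6/2.91 = 42.050 °C.
T(t) = T_ss + (T₀ − T_ss)e^(−t/τ); set T = 45.5:
t = −τ ln[(T − T_ss)/(T₀ − T_ss)] = −1177.7 · ln(0.16626) = 2113.1 min.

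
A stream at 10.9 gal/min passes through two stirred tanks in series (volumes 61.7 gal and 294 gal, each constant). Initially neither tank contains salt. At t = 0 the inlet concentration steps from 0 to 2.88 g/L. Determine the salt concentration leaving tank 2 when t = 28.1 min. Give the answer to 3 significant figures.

1.60 g/L

Species balance on tank i: dCᵢ/dt = (Cᵢ₋₁ − Cᵢ)/τᵢ with τᵢ = Vᵢ/Q.
τ₁ = 61.7/10.9 = 5.6606 min; τ₂ = 294/10.9 = 26.972 min.
Tank 1: C₁ = C_in(1 − e^(−t/τ₁)). Tank 2 (τ₁ ≠ τ₂): C₂ = C_in[1 − (τ₁ e^(−t/τ₁) − τ₂ e^(−t/τ₂))/(τ₁ − τ₂)].
At t = 28.1: e^(−t/τ₁) = 0.0069837, e^(−t/τ₂) = 0.35282.
C₂ = 2.88·[1 − (5.6606·0.0069837 − 26.972·0.35282)/(-21.312)] = 2.88·0.55533 = 1.5993 g/L.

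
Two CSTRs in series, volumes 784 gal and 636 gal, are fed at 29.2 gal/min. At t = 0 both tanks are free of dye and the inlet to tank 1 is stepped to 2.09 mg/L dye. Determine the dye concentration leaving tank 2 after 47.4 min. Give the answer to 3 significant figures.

Time constants: τᵢ = Vᵢ/Q for each well-mixed tank.
τ₁ = 784/29.2 = 26.849 min; τ₂ = 636/29.2 = 21.781 min.
Tank 1: C₁ = C_in(1 − e^(−t/τ₁)). Tank 2 (τ₁ ≠ τ₂): C₂ = C_in[1 − (τ₁ e^(−t/τ₁) − τ₂ e^(−t/τ₂))/(τ₁ − τ₂)].
At t = 47.4: e^(−t/τ₁) = 0.17112, e^(−t/τ₂) = 0.11347.
C₂ = 2.09·[1 − (26.849·0.17112 − 21.781·0.11347)/(5.0685)] = 2.09·0.58115 = 1.2146 mg/L.

1.21 mg/L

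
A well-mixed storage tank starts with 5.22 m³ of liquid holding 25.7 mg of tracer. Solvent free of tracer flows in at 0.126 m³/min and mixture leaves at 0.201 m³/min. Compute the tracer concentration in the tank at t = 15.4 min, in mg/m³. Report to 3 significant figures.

Let m(t) be the amount of tracer. Volume: V(t) = V₀ + (Q_in − Q_out) t = 5.22 − 0.075000 t; V(15.4) = 4.0650 m³.
Solute balance: dm/dt = 0 − Q_out C = −Q_out m/V(t).
Separate: dm/m = −Q_out dt/V(t) ⇒ ln(m/m₀) = −(Q_out/(Q_in−Q_out)) ln(V/V₀).
m = m₀ (V₀/V)^(Q_out/(Q_in−Q_out)) = 25.7 × (5.22/4.0650)^(-2.6800) = 13.148 mg.
C = m/V = 13.148/4.0650 = 3.2344 mg/m³.

3.23 mg/m³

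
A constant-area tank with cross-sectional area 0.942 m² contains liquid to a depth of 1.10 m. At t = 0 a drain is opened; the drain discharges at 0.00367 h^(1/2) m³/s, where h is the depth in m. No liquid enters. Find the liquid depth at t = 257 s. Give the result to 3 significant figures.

A dh/dt = −Q_out = −0.00367 √h.
Separate and integrate: 2(√h − √h₀) = −(0.00367/A) t.
√h = √1.10 − 0.00367·257/(2·0.942) = 1.0488 − 0.50063 = 0.54818.
h = 0.54818² = 0.30050 m.

0.300 m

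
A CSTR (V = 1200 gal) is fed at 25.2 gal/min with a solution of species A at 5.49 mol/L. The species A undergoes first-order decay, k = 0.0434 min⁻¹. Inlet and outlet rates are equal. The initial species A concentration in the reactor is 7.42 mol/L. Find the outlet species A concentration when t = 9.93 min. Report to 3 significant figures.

Accumulation = in − out − consumed: V dC/dt = Q C_in − Q C − k V C.
dC/dt = (Q/V) C_in − (Q/V + k) C; effective rate a = Q/V + k = 0.021000 + 0.0434 = 0.064400 min⁻¹.
C_ss = Q C_in/(Q + kV) = 1.7902 mol/L; C(t) = C_ss + (C₀ − C_ss) e^(−a t).
C(9.93) = 1.7902 + (5.6298)·e^(−0.064400·9.93) = 1.7902 + (5.6298)·0.52756 = 4.7603 mol/L.

4.76 mol/L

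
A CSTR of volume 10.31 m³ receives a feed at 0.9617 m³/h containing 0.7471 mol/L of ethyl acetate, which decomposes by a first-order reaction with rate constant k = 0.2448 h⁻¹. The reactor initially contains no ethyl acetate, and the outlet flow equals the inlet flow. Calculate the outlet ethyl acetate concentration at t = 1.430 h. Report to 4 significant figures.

Accumulation = in − out − consumed: V dC/dt = Q C_in − Q C − k V C.
dC/dt = (Q/V) C_in − (Q/V + k) C; effective rate a = Q/V + k = 0.0932784 + 0.2448 = 0.338078 h⁻¹.
C_ss = Q C_in/(Q + kV) = 0.206131 mol/L; C(t) = C_ss + (C₀ − C_ss) e^(−a t).
C(1.430) = 0.206131 + (-0.206131)·e^(−0.338078·1.430) = 0.206131 + (-0.206131)·0.616651 = 0.0790199 mol/L.

0.07902 mol/L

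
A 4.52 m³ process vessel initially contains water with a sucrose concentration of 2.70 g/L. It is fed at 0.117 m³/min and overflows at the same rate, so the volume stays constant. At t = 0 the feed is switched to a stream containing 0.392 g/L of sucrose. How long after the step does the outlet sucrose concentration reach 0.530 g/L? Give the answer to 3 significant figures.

109 min

Species balance: V dC/dt = Q(C_in − C) ⇒ τ = V/Q = 38.632 min.
C(t) = C_in + (C₀ − C_in) e^(−t/τ). Set C = 0.530 and solve for t:
e^(−t/τ) = (C − C_in)/(C₀ − C_in) = (0.530 − 0.392)/(2.70 − 0.392) = 0.059792
t = −τ ln(…) = 38.632 × 2.8169 = 108.82 min.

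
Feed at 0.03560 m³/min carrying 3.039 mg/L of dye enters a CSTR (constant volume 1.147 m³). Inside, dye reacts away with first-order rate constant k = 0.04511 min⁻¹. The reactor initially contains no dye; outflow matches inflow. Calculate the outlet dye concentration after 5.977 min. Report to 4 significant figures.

Accumulation = in − out − consumed: V dC/dt = Q C_in − Q C − k V C.
This is linear with rate a = Q/V + k = 0.0761475 min⁻¹.
C_ss = Q C_in/(Q + kV) = 1.23869 mg/L; C(t) = C_ss + (C₀ − C_ss) e^(−a t).
C(5.977) = 1.23869 + (-1.23869)·e^(−0.0761475·5.977) = 1.23869 + (-1.23869)·0.634363 = 0.452910 mg/L.

0.4529 mg/L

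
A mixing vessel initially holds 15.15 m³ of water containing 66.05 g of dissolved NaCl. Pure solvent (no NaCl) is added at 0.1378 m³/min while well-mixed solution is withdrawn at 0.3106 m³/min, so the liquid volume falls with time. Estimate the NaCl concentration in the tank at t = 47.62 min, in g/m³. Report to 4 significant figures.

2.334 g/m³

Let m(t) be the amount of NaCl. Volume: V(t) = V₀ + (Q_in − Q_out) t = 15.15 − 0.172800 t; V(47.62) = 6.92126 m³.
Solute balance: dm/dt = 0 − Q_out C = −Q_out m/V(t).
Separate: dm/m = −Q_out dt/V(t) ⇒ ln(m/m₀) = −(Q_out/(Q_in−Q_out)) ln(V/V₀).
m = m₀ (V₀/V)^(Q_out/(Q_in−Q_out)) = 66.05 × (15.15/6.92126)^(-1.79745) = 16.1559 g.
C = m/V = 16.1559/6.92126 = 2.33424 g/m³.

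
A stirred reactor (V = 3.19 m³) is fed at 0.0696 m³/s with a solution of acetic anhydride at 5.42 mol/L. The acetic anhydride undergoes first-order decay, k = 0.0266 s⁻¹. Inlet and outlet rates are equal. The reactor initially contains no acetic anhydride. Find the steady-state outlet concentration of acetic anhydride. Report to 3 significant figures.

Species balance: V dC/dt = Q C_in − Q C − k V C.
At steady state: 0 = Q C_in − (Q + kV) C_ss, so C_ss = Q C_in/(Q + kV).
C_ss = 0.0696·5.42/(0.0696 + 0.0266·3.19) = 0.37723/0.15445 = 2.4424 mol/L.

2.44 mol/L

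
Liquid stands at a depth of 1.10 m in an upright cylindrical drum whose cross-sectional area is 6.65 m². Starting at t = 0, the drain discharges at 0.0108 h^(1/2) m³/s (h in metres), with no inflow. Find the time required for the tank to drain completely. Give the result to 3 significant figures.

Accumulation of liquid (constant cross-section A): A dh/dt = −0.0108 √h.
This is separable: 2 d(√h)/dt = −0.0108/A, so √h = √h₀ − (0.0108/(2A)) t.
Set h = 0: 2√h₀ = (0.0108/A) t_empty ⇒ t_empty = 2A√h₀/0.0108.
t_empty = 2·6.65·√1.10/0.0108 = 13.300·1.0488/0.0108 = 1291.6 s.

1290 s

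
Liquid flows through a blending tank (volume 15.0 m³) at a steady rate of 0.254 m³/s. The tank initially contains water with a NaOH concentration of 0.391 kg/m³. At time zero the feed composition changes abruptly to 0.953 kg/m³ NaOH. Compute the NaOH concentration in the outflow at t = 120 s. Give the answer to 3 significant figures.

0.879 kg/m³

Mass balance on the solute (V constant): V dC/dt = Q(C_in − C).
Rewrite as dC/dt + C/τ = C_in/τ, τ = V/Q = 59.055 s.
This is linear first-order; C(t) = C_in + (C₀ − C_in) e^(−t/τ).
C(120) = 0.953 + (0.391 − 0.953)·e^(−120/59.055) = 0.953 + (-0.56200)·0.13107 = 0.87934 kg/m³.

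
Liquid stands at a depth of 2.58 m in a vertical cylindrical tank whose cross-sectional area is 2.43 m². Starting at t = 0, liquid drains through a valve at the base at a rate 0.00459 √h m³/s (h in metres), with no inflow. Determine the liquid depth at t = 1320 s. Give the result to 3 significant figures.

Volume balance on the tank: A dh/dt = −0.00459 √h.
∫ h^(−1/2) dh = −(0.00459/A) ∫ dt, giving 2√h = 2√h₀ − (0.00459/A) t.
√h = √2.58 − 0.00459·1320/(2·2.43) = 1.6062 − 1.2467 = 0.35957.
h = 0.35957² = 0.12929 m.

0.129 m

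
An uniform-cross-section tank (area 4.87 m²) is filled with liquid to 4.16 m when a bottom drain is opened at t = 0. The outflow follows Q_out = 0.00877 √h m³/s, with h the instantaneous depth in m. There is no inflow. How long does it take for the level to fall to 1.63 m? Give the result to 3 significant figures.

847 s

With no inflow, A dh/dt = −0.00877 √h.
∫ h^(−1/2) dh = −(0.00877/A) ∫ dt, giving 2√h = 2√h₀ − (0.00877/A) t.
t = 2A(√h₀ − √h)/0.00877 = 2·4.87·(√4.16 − √1.63)/0.00877
  = 9.7400 × (2.0396 − 1.2767) / 0.00877 = 847.27 s.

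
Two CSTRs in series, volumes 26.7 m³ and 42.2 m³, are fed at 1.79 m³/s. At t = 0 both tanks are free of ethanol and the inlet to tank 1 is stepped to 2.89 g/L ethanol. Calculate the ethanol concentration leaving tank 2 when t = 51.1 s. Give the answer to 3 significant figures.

2.15 g/L

Each tank obeys Vᵢ dCᵢ/dt = Q(Cᵢ₋₁ − Cᵢ), so τᵢ = Vᵢ/Q.
τ₁ = 26.7/1.79 = 14.916 s; τ₂ = 42.2/1.79 = 23.575 s.
Solving the cascade with C₁(0)=C₂(0)=0 gives C₂(t) = C_in[1 − (τ₁ e^(−t/τ₁) − τ₂ e^(−t/τ₂))/(τ₁ − τ₂)].
At t = 51.1: e^(−t/τ₁) = 0.032523, e^(−t/τ₂) = 0.11446.
C₂ = 2.89·[1 − (14.916·0.032523 − 23.575·0.11446)/(-8.6592)] = 2.89·0.74439 = 2.1513 g/L.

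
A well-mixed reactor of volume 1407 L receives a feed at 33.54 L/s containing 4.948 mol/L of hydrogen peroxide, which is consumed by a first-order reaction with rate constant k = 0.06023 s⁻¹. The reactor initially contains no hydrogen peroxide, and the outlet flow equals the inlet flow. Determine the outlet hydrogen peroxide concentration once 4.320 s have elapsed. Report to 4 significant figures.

0.4273 mol/L

Accumulation = in − out − consumed: V dC/dt = Q C_in − Q C − k V C.
dC/dt = (Q/V) C_in − (Q/V + k) C; effective rate a = Q/V + k = 0.0238380 + 0.06023 = 0.0840680 s⁻¹.
C_ss = Q C_in/(Q + kV) = 1.40303 mol/L; C(t) = C_ss + (C₀ − C_ss) e^(−a t).
C(4.320) = 1.40303 + (-1.40303)·e^(−0.0840680·4.320) = 1.40303 + (-1.40303)·0.695466 = 0.427272 mol/L.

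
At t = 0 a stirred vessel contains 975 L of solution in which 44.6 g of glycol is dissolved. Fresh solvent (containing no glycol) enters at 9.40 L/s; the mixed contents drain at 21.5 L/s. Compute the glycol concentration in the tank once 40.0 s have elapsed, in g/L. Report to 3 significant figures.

0.0268 g/L

Let m(t) be the amount of glycol. Volume: V(t) = V₀ + (Q_in − Q_out) t = 975 − 12.100 t; V(40.0) = 491.00 L.
No glycol enters, so dm/dt = −Q_out · (m/V).
dm/m = −Q_out dt/(V₀ − 12.100 t); integrating gives ln(m/m₀) = −(Q_out/(Q_in−Q_out)) ln(V/V₀).
m = m₀ (V₀/V)^(Q_out/(Q_in−Q_out)) = 44.6 × (975/491.00)^(-1.7769) = 13.182 g.
C = m/V = 13.182/491.00 = 0.026846 g/L.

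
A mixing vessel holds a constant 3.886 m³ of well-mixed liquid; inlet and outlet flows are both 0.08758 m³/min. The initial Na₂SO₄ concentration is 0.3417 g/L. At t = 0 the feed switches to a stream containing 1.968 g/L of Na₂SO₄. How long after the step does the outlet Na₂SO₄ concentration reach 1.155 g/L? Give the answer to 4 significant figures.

30.76 min

Species balance: V dC/dt = Q(C_in − C) ⇒ τ = V/Q = 44.3709 min.
C(t) = C_in + (C₀ − C_in) e^(−t/τ). Set C = 1.155 and solve for t:
e^(−t/τ) = (C − C_in)/(C₀ − C_in) = (1.155 − 1.968)/(0.3417 − 1.968) = 0.499908
t = −τ ln(…) = 44.3709 × 0.693332 = 30.7637 min.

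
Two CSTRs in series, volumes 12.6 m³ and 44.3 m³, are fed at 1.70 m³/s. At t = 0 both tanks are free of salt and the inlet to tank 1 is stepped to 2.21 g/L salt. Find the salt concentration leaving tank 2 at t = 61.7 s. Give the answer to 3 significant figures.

Time constants: τᵢ = Vᵢ/Q for each well-mixed tank.
τ₁ = 12.6/1.70 = 7.4118 s; τ₂ = 44.3/1.70 = 26.059 s.
Tank 1: C₁ = C_in(1 − e^(−t/τ₁)). Tank 2 (τ₁ ≠ τ₂): C₂ = C_in[1 − (τ₁ e^(−t/τ₁) − τ₂ e^(−t/τ₂))/(τ₁ − τ₂)].
At t = 61.7: e^(−t/τ₁) = 0.00024248, e^(−t/τ₂) = 0.093694.
C₂ = 2.21·[1 − (7.4118·0.00024248 − 26.059·0.093694)/(-18.647)] = 2.21·0.86916 = 1.9208 g/L.

1.92 g/L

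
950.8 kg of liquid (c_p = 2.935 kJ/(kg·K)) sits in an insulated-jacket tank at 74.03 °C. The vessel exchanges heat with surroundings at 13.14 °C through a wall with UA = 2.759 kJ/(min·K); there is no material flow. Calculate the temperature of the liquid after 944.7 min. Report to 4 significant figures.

M c_p dT/dt = −UA(T − T_amb).
dT/dt = (T_ss − T)/τ with T_ss = T_amb = 13.1400 °C, τ = M c_p/UA = 950.8·2.935/2.759 = 1011.45 min.
Solution: T(t) = T_ss + (T₀ − T_ss) e^(−t/τ).
T(944.7) = 13.1400 + (60.8900)·0.392977 = 37.0684 °C.

37.07 °C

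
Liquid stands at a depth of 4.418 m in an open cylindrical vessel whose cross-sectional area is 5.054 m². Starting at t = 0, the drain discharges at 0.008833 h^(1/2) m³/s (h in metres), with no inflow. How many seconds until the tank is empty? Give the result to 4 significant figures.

2405 s

A dh/dt = −Q_out = −0.008833 √h.
∫ h^(−1/2) dh = −(0.008833/A) ∫ dt, giving 2√h = 2√h₀ − (0.008833/A) t.
Set h = 0: 2√h₀ = (0.008833/A) t_empty ⇒ t_empty = 2A√h₀/0.008833.
t_empty = 2·5.054·√4.418/0.008833 = 10.1080·2.10190/0.008833 = 2405.30 s.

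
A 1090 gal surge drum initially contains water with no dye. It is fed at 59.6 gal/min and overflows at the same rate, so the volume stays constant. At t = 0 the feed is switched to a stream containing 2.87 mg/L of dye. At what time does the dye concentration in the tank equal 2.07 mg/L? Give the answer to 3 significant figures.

23.4 min

Species balance on the tank: V dC/dt = Q(C_in − C), so τ = V/Q = 18.289 min.
C(t) = C_in + (C₀ − C_in) e^(−t/τ). Set C = 2.07 and solve for t:
e^(−t/τ) = (C − C_in)/(C₀ − C_in) = (2.07 − 2.87)/(0 − 2.87) = 0.27875
t = −τ ln(…) = 18.289 × 1.2775 = 23.363 min.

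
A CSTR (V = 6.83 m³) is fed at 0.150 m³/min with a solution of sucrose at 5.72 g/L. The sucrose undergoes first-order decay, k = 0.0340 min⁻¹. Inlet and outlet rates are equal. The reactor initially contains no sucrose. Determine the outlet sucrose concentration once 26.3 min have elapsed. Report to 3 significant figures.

Accumulation = in − out − consumed: V dC/dt = Q C_in − Q C − k V C.
dC/dt = (Q/V) C_in − (Q/V + k) C; effective rate a = Q/V + k = 0.021962 + 0.0340 = 0.055962 min⁻¹.
C_ss = Q C_in/(Q + kV) = 2.2448 g/L; C(t) = C_ss + (C₀ − C_ss) e^(−a t).
C(26.3) = 2.2448 + (-2.2448)·e^(−0.055962·26.3) = 2.2448 + (-2.2448)·0.22951 = 1.7296 g/L.

1.73 g/L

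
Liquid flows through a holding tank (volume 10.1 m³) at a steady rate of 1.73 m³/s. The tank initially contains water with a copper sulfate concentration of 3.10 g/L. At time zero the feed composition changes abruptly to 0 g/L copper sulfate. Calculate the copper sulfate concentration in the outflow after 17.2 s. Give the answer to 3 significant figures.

0.163 g/L

Species balance on the tank: V dC/dt = Q(C_in − C).
So dC/dt = (C_in − C)/τ with τ = V/Q = 10.1/1.73 = 5.8382 s.
Solution: C(t) = C_in + (C₀ − C_in) e^(−t/τ).
C(17.2) = 0 + (3.10 − 0)·e^(−17.2/5.8382) = 0 + (3.1000)·0.052542 = 0.16288 g/L.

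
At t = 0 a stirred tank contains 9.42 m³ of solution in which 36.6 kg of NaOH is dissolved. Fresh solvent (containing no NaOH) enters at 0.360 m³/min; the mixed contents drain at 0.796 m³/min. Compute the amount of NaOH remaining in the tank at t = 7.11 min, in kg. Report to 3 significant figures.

17.7 kg

Total volume: dV/dt = Q_in − Q_out = -0.43600 m³/min, so V(t) = 9.42 − 0.43600 t and V(7.11) = 6.3200 m³.
Solute balance: dm/dt = 0 − Q_out C = −Q_out m/V(t).
dm/m = −Q_out dt/(V₀ − 0.43600 t); integrating gives ln(m/m₀) = −(Q_out/(Q_in−Q_out)) ln(V/V₀).
m = m₀ (V₀/V)^(Q_out/(Q_in−Q_out)) = 36.6 × (9.42/6.3200)^(-1.8257) = 17.662 kg.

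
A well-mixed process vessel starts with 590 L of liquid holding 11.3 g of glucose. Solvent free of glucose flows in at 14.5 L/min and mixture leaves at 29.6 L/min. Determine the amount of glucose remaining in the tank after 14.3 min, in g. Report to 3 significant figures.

Let m(t) be the amount of glucose. Volume: V(t) = V₀ + (Q_in − Q_out) t = 590 − 15.100 t; V(14.3) = 374.07 L.
No glucose enters, so dm/dt = −Q_out · (m/V).
dm/m = −Q_out dt/(V₀ − 15.100 t); integrating gives ln(m/m₀) = −(Q_out/(Q_in−Q_out)) ln(V/V₀).
m = m₀ (V₀/V)^(Q_out/(Q_in−Q_out)) = 11.3 × (590/374.07)^(-1.9603) = 4.6253 g.

4.63 g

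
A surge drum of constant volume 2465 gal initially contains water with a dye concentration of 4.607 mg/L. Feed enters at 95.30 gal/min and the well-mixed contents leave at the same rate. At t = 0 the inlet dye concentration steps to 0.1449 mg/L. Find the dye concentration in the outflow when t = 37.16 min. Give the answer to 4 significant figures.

Species balance on the tank: V dC/dt = Q(C_in − C).
Rewrite as dC/dt + C/τ = C_in/τ, τ = V/Q = 25.8657 min.
Solution: C(t) = C_in + (C₀ − C_in) e^(−t/τ).
C(37.16) = 0.1449 + (4.607 − 0.1449)·e^(−37.16/25.8657) = 0.1449 + (4.46210)·0.237722 = 1.20564 mg/L.

1.206 mg/L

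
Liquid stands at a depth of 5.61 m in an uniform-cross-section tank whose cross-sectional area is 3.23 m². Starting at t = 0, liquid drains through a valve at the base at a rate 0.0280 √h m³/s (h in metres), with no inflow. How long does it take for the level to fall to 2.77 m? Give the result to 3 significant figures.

A dh/dt = −Q_out = −0.0280 √h.
∫ h^(−1/2) dh = −(0.0280/A) ∫ dt, giving 2√h = 2√h₀ − (0.0280/A) t.
t = 2A(√h₀ − √h)/0.0280 = 2·3.23·(√5.61 − √2.77)/0.0280
  = 6.4600 × (2.3685 − 1.6643) / 0.0280 = 162.47 s.

162 s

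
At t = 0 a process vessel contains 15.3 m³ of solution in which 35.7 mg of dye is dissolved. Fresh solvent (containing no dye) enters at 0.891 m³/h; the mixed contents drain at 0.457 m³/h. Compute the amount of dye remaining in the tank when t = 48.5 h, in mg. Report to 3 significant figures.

Total volume: dV/dt = Q_in − Q_out = 0.43400 m³/h, so V(t) = 15.3 + 0.43400 t and V(48.5) = 36.349 m³.
Solute balance: dm/dt = 0 − Q_out C = −Q_out m/V(t).
dm/m = −Q_out dt/(V₀ + 0.43400 t); integrating gives ln(m/m₀) = −(Q_out/(Q_in−Q_out)) ln(V/V₀).
m = m₀ (V₀/V)^(Q_out/(Q_in−Q_out)) = 35.7 × (15.3/36.349)^(1.0530) = 14.353 mg.

14.4 mg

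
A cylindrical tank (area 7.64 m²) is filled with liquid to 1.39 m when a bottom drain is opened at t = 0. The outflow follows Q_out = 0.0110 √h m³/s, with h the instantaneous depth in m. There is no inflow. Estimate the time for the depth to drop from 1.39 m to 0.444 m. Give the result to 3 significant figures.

A dh/dt = −Q_out = −0.0110 √h.
This is separable: 2 d(√h)/dt = −0.0110/A, so √h = √h₀ − (0.0110/(2A)) t.
t = 2A(√h₀ − √h)/0.0110 = 2·7.64·(√1.39 − √0.444)/0.0110
  = 15.280 × (1.1790 − 0.66633) / 0.0110 = 712.12 s.

712 s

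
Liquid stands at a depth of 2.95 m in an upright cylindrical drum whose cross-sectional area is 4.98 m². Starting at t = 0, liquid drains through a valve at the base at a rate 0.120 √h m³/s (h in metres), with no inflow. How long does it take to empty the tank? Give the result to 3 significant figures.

143 s

A dh/dt = −Q_out = −0.120 √h.
∫ h^(−1/2) dh = −(0.120/A) ∫ dt, giving 2√h = 2√h₀ − (0.120/A) t.
Tank is empty when √h = 0: t_empty = 2A√h₀/0.120.
t_empty = 2·4.98·√2.95/0.120 = 9.9600·1.7176/0.120 = 142.56 s.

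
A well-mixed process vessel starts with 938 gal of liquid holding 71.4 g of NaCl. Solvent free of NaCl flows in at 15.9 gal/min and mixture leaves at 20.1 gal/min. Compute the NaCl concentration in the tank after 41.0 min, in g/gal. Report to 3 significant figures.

Let m(t) be the amount of NaCl. Volume: V(t) = V₀ + (Q_in − Q_out) t = 938 − 4.2000 t; V(41.0) = 765.80 gal.
No NaCl enters, so dm/dt = −Q_out · (m/V).
dm/m = −Q_out dt/(V₀ − 4.2000 t); integrating gives ln(m/m₀) = −(Q_out/(Q_in−Q_out)) ln(V/V₀).
m = m₀ (V₀/V)^(Q_out/(Q_in−Q_out)) = 71.4 × (938/765.80)^(-4.7857) = 27.048 g.
C = m/V = 27.048/765.80 = 0.035320 g/gal.

0.0353 g/gal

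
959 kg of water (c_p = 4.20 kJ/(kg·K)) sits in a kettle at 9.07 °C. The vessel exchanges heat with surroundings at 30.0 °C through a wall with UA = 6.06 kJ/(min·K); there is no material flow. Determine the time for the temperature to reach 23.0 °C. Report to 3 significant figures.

M c_p dT/dt = −UA(T − T_amb).
τ = M c_p/UA = 664.65 min; T_ss = T_amb = 30.000 °C.
T(t) = T_ss + (T₀ − T_ss)e^(−t/τ); set T = 23.0:
t = −τ ln[(T − T_ss)/(T₀ − T_ss)] = −664.65 · ln(0.33445) = 727.98 min.

728 min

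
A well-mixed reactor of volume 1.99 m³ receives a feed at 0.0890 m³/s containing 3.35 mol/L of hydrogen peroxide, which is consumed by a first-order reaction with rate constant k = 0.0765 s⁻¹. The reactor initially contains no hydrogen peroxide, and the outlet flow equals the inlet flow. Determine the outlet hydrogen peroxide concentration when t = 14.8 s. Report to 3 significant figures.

1.03 mol/L

Accumulation = in − out − consumed: V dC/dt = Q C_in − Q C − k V C.
dC/dt = (Q/V) C_in − (Q/V + k) C; effective rate a = Q/V + k = 0.044724 + 0.0765 = 0.12122 s⁻¹.
C_ss = Q C_in/(Q + kV) = 1.2359 mol/L; C(t) = C_ss + (C₀ − C_ss) e^(−a t).
C(14.8) = 1.2359 + (-1.2359)·e^(−0.12122·14.8) = 1.2359 + (-1.2359)·0.16628 = 1.0304 mol/L.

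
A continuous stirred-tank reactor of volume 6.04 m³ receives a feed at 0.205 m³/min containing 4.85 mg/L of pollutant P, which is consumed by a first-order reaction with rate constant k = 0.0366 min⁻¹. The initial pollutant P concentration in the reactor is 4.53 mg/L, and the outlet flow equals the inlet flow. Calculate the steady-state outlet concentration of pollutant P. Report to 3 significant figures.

Species balance: V dC/dt = Q C_in − Q C − k V C.
At steady state: 0 = Q C_in − (Q + kV) C_ss, so C_ss = Q C_in/(Q + kV).
C_ss = 0.205·4.85/(0.205 + 0.0366·6.04) = 0.99425/0.42606 = 2.3336 mg/L.

2.33 mg/L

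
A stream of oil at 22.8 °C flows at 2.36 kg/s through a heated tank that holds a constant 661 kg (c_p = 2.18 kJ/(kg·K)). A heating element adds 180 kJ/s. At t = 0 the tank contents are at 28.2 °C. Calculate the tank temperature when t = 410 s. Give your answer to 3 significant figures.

50.9 °C

M c_p dT/dt = ṁ c_p (T_in − T) + Q̇.
Rearrange: dT/dt = (T_ss − T)/τ with τ = M/ṁ = 280.08 s and T_ss = T_in + Q̇/(ṁ c_p) = 57.787 °C.
Solution: T(t) = T_ss + (T₀ − T_ss) e^(−t/τ).
T(410) = 57.787 + (-29.587)·e^(−410/280.08) = 57.787 + (-29.587)·0.23135 = 50.942 °C.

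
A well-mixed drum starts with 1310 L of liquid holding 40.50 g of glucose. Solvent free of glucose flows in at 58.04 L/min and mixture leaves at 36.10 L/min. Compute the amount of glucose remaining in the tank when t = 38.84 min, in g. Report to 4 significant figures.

17.76 g

Let m(t) be the amount of glucose. Volume: V(t) = V₀ + (Q_in − Q_out) t = 1310 + 21.9400 t; V(38.84) = 2162.15 L.
Solute balance: dm/dt = 0 − Q_out C = −Q_out m/V(t).
dm/m = −Q_out dt/(V₀ + 21.9400 t); integrating gives ln(m/m₀) = −(Q_out/(Q_in−Q_out)) ln(V/V₀).
m = m₀ (V₀/V)^(Q_out/(Q_in−Q_out)) = 40.50 × (1310/2162.15)^(1.64540) = 17.7580 g.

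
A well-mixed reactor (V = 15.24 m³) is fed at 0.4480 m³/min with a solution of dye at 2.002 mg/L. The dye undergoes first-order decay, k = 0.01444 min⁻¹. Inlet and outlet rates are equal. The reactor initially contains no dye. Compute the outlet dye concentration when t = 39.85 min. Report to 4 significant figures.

V dC/dt = Q(C_in − C) − k V C.
This is linear with rate a = Q/V + k = 0.0438363 min⁻¹.
C_ss = Q C_in/(Q + kV) = 1.34253 mg/L; C(t) = C_ss + (C₀ − C_ss) e^(−a t).
C(39.85) = 1.34253 + (-1.34253)·e^(−0.0438363·39.85) = 1.34253 + (-1.34253)·0.174317 = 1.10850 mg/L.

1.109 mg/L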